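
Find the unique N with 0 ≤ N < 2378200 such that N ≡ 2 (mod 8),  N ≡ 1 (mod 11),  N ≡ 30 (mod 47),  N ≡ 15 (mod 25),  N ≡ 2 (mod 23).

1615890

Combine the congruences pairwise.
From N ≡ 2 (mod 8) write N = 2 + 8t. Substituting into N ≡ 1 (mod 11) gives 8t ≡ 10 (mod 11), and since 8⁻¹ ≡ 7 (mod 11), t ≡ 4. Hence N ≡ 2 + 8·4 = 34 (mod 88).
From N ≡ 34 (mod 88) write N = 34 + 88t. Substituting into N ≡ 30 (mod 47) gives 88t ≡ 43 (mod 47), and since 41⁻¹ ≡ 39 (mod 47), t ≡ 32. Hence N ≡ 34 + 88·32 = 2850 (mod 4136).
From N ≡ 2850 (mod 4136) write N = 2850 + 4136t. Substituting into N ≡ 15 (mod 25) gives 4136t ≡ 15 (mod 25), and since 11⁻¹ ≡ 16 (mod 25), t ≡ 15. Hence N ≡ 2850 + 4136·15 = 64890 (mod 103400).
From N ≡ 64890 (mod 103400) write N = 64890 + 103400t. Substituting into N ≡ 2 (mod 23) gives 103400t ≡ 18 (mod 23), and since 15⁻¹ ≡ 20 (mod 23), t ≡ 15. Hence N ≡ 64890 + 103400·15 = 1615890 (mod 2378200).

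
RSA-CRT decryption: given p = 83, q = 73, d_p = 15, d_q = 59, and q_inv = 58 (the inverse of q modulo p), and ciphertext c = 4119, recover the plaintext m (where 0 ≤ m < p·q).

2049

m₁ = c^(d_p) mod p: c ≡ 52 (mod 83), and 52^15 mod 83 = 57.
m₂ = c^(d_q) mod q: c ≡ 31 (mod 73), and 31^59 mod 73 = 5.
h = q_inv·(m₁ − m₂) mod p = 58·(57 − 5) mod 83 = 28.
m = m₂ + h·q = 5 + 28·73 = 2049.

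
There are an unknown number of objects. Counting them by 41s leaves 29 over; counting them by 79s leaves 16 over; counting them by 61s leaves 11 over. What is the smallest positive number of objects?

The moduli are pairwise coprime; M = 41·79·61 = 197579.
M/41 = 4819; 4819 ≡ 22 (mod 41); 22·28 ≡ 1, so inverse 28.
M/79 = 2501; 2501 ≡ 52 (mod 79); 52·38 ≡ 1, so inverse 38.
M/61 = 3239; 3239 ≡ 6 (mod 61); 6·51 ≡ 1, so inverse 51.
N ≡ 29·4819·28 + 16·2501·38 + 11·3239·51 = 7250715.
7250715 mod 197579 = 137871.

137871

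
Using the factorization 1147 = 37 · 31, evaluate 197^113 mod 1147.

229

Mod 37: 197 ≡ 12; by Fermat, exponent reduces to 113 mod 36 = 5; 12^5 ≡ 7 (mod 37).
Mod 31: 197 ≡ 11; by Fermat, exponent reduces to 113 mod 30 = 23; 11^23 ≡ 12 (mod 31).
Combine by CRT: x ≡ 7 (mod 37), x ≡ 12 (mod 31) ⇒ x ≡ 229 (mod 1147).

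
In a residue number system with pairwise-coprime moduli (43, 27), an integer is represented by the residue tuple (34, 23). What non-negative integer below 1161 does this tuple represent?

77

From x ≡ 34 (mod 43) write x = 34 + 43t. Substituting into x ≡ 23 (mod 27) gives 43t ≡ 16 (mod 27), and since 16⁻¹ ≡ 22 (mod 27), t ≡ 1. Hence x ≡ 34 + 43·1 = 77 (mod 1161).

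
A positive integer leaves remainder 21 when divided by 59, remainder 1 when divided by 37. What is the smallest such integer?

1555

From a ≡ 21 (mod 59) write a = 21 + 59t. Substituting into a ≡ 1 (mod 37) gives 59t ≡ 17 (mod 37), and since 22⁻¹ ≡ 32 (mod 37), t ≡ 26. Hence a ≡ 21 + 59·26 = 1555 (mod 2183).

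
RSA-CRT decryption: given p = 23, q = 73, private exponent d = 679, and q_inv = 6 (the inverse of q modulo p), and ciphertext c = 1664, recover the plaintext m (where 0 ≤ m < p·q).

d_p = d mod (p−1) = 679 mod 22 = 19; d_q = d mod (q−1) = 31.
m₁ = c^(d_p) mod p: c ≡ 8 (mod 23), and 8^19 mod 23 = 4.
m₂ = c^(d_q) mod q: c ≡ 58 (mod 73), and 58^31 mod 73 = 68.
h = q_inv·(m₁ − m₂) mod p = 6·(4 − 68) mod 23 = 7.
m = m₂ + h·q = 68 + 7·73 = 579.

579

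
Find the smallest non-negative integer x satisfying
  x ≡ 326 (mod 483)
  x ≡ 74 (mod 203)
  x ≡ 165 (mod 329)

Combine the congruences pairwise.
gcd(483, 203) = 7 and 7 | (74 − 326), so the pair is consistent; merging gives x ≡ 1292 (mod 14007), where 14007 = lcm(483, 203).
gcd(14007, 329) = 7 and 7 | (165 − 1292), so the pair is consistent; merging gives x ≡ 15299 (mod 658329), where 658329 = lcm(14007, 329).
The solution is unique modulo lcm(483, 203, 329) = 658329.

15299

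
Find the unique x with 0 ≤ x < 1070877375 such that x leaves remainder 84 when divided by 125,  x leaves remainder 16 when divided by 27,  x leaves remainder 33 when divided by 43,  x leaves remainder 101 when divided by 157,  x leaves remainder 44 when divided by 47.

1027646584

From x ≡ 84 (mod 125) write x = 84 + 125t. Substituting into x ≡ 16 (mod 27) gives 125t ≡ 13 (mod 27), and since 17⁻¹ ≡ 8 (mod 27), t ≡ 23. Hence x ≡ 84 + 125·23 = 2959 (mod 3375).
From x ≡ 2959 (mod 3375) write x = 2959 + 3375t. Substituting into x ≡ 33 (mod 43) gives 3375t ≡ 41 (mod 43), and since 21⁻¹ ≡ 41 (mod 43), t ≡ 4. Hence x ≡ 2959 + 3375·4 = 16459 (mod 145125).
From x ≡ 16459 (mod 145125) write x = 16459 + 145125t. Substituting into x ≡ 101 (mod 157) gives 145125t ≡ 127 (mod 157), and since 57⁻¹ ≡ 146 (mod 157), t ≡ 16. Hence x ≡ 16459 + 145125·16 = 2338459 (mod 22784625).
From x ≡ 2338459 (mod 22784625) write x = 2338459 + 22784625t. Substituting into x ≡ 44 (mod 47) gives 22784625t ≡ 23 (mod 47), and since 12⁻¹ ≡ 4 (mod 47), t ≡ 45. Hence x ≡ 2338459 + 22784625·45 = 1027646584 (mod 1070877375).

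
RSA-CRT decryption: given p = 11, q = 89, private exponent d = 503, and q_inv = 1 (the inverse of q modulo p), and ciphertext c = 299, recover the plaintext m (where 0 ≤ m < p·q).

d_p = d mod (p−1) = 503 mod 10 = 3; d_q = d mod (q−1) = 63.
m₁ = c^(d_p) mod p: c ≡ 2 (mod 11), and 2^3 mod 11 = 8.
m₂ = c^(d_q) mod q: c ≡ 32 (mod 89), and 32^63 mod 89 = 39.
h = q_inv·(m₁ − m₂) mod p = 1·(8 − 39) mod 11 = 2.
m = m₂ + h·q = 39 + 2·89 = 217.

217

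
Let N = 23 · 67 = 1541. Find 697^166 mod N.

Mod 23: 697 ≡ 7; by Fermat, exponent reduces to 166 mod 22 = 12; 7^12 ≡ 16 (mod 23).
Mod 67: 697 ≡ 27; by Fermat, exponent reduces to 166 mod 66 = 34; 27^34 ≡ 40 (mod 67).
Combine by CRT: x ≡ 16 (mod 23), x ≡ 40 (mod 67) ⇒ x ≡ 844 (mod 1541).

844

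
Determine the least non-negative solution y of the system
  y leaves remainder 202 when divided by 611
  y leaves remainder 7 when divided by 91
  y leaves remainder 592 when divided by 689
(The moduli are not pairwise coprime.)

gcd(611, 91) = 13 and 13 | (7 − 202), so the pair is consistent; merging gives y ≡ 2646 (mod 4277), where 4277 = lcm(611, 91).
gcd(4277, 689) = 13 and 13 | (592 − 2646), so the pair is consistent; merging gives y ≡ 126679 (mod 226681), where 226681 = lcm(4277, 689).
The solution is unique modulo lcm(611, 91, 689) = 226681.

126679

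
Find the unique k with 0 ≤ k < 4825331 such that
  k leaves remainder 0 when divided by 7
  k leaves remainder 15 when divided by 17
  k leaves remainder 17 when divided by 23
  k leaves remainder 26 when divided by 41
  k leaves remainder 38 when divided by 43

Combine the congruences pairwise.
From k ≡ 0 (mod 7) write k = 0 + 7t. Substituting into k ≡ 15 (mod 17) gives 7t ≡ 15 (mod 17), and since 7⁻¹ ≡ 5 (mod 17), t ≡ 7. Hence k ≡ 0 + 7·7 = 49 (mod 119).
From k ≡ 49 (mod 119) write k = 49 + 119t. Substituting into k ≡ 17 (mod 23) gives 119t ≡ 14 (mod 23), and since 4⁻¹ ≡ 6 (mod 23), t ≡ 15. Hence k ≡ 49 + 119·15 = 1834 (mod 2737).
From k ≡ 1834 (mod 2737) write k = 1834 + 2737t. Substituting into k ≡ 26 (mod 41) gives 2737t ≡ 37 (mod 41), and since 31⁻¹ ≡ 4 (mod 41), t ≡ 25. Hence k ≡ 1834 + 2737·25 = 70259 (mod 112217).
From k ≡ 70259 (mod 112217) write k = 70259 + 112217t. Substituting into k ≡ 38 (mod 43) gives 112217t ≡ 41 (mod 43), and since 30⁻¹ ≡ 33 (mod 43), t ≡ 20. Hence k ≡ 70259 + 112217·20 = 2314599 (mod 4825331).

2314599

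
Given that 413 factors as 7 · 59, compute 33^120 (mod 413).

Mod 7: 33 ≡ 5; since 6 | 120, by Fermat 5^120 ≡ 1 (mod 7).
Mod 59: 33 ≡ 33; by Fermat, exponent reduces to 120 mod 58 = 4; 33^4 ≡ 21 (mod 59).
Combine by CRT: x ≡ 1 (mod 7), x ≡ 21 (mod 59) ⇒ x ≡ 316 (mod 413).

316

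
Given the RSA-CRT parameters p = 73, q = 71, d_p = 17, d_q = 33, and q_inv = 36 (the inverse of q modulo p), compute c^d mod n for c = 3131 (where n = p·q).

m₁ = c^(d_p) mod p: c ≡ 65 (mod 73), and 65^17 mod 73 = 9.
m₂ = c^(d_q) mod q: c ≡ 7 (mod 71), and 7^33 mod 71 = 42.
h = q_inv·(m₁ − m₂) mod p = 36·(9 − 42) mod 73 = 53.
m = m₂ + h·q = 42 + 53·71 = 3805.

3805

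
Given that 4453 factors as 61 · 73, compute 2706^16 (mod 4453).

2340

Mod 61: 2706 ≡ 22; 22^16 ≡ 22 (mod 61).
Mod 73: 2706 ≡ 5; 5^16 ≡ 4 (mod 73).
Combine by CRT: x ≡ 22 (mod 61), x ≡ 4 (mod 73) ⇒ x ≡ 2340 (mod 4453).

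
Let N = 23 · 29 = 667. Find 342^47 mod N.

Mod 23: 342 ≡ 20; by Fermat, exponent reduces to 47 mod 22 = 3; 20^3 ≡ 19 (mod 23).
Mod 29: 342 ≡ 23; by Fermat, exponent reduces to 47 mod 28 = 19; 23^19 ≡ 25 (mod 29).
Combine by CRT: x ≡ 19 (mod 23), x ≡ 25 (mod 29) ⇒ x ≡ 663 (mod 667).

663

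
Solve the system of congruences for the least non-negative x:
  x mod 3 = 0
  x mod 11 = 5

Combine the congruences pairwise.
From x ≡ 0 (mod 3) write x = 0 + 3t. Substituting into x ≡ 5 (mod 11) gives 3t ≡ 5 (mod 11), and since 3⁻¹ ≡ 4 (mod 11), t ≡ 9. Hence x ≡ 0 + 3·9 = 27 (mod 33).

27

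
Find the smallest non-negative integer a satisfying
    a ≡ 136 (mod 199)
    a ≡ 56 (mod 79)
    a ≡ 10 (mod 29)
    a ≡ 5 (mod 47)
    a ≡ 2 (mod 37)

143291678

From a ≡ 136 (mod 199) write a = 136 + 199t. Substituting into a ≡ 56 (mod 79) gives 199t ≡ 78 (mod 79), and since 41⁻¹ ≡ 27 (mod 79), t ≡ 52. Hence a ≡ 136 + 199·52 = 10484 (mod 15721).
From a ≡ 10484 (mod 15721) write a = 10484 + 15721t. Substituting into a ≡ 10 (mod 29) gives 15721t ≡ 24 (mod 29), and since 3⁻¹ ≡ 10 (mod 29), t ≡ 8. Hence a ≡ 10484 + 15721·8 = 136252 (mod 455909).
From a ≡ 136252 (mod 455909) write a = 136252 + 455909t. Substituting into a ≡ 5 (mod 47) gives 455909t ≡ 6 (mod 47), and since 9⁻¹ ≡ 21 (mod 47), t ≡ 32. Hence a ≡ 136252 + 455909·32 = 14725340 (mod 21427723).
From a ≡ 14725340 (mod 21427723) write a = 14725340 + 21427723t. Substituting into a ≡ 2 (mod 37) gives 21427723t ≡ 33 (mod 37), and since 24⁻¹ ≡ 17 (mod 37), t ≡ 6. Hence a ≡ 14725340 + 21427723·6 = 143291678 (mod 792825751).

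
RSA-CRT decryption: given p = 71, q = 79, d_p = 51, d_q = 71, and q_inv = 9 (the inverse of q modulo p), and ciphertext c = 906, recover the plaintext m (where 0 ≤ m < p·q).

2681

m₁ = c^(d_p) mod p: c ≡ 54 (mod 71), and 54^51 mod 71 = 54.
m₂ = c^(d_q) mod q: c ≡ 37 (mod 79), and 37^71 mod 79 = 74.
h = q_inv·(m₁ − m₂) mod p = 9·(54 − 74) mod 71 = 33.
m = m₂ + h·q = 74 + 33·79 = 2681.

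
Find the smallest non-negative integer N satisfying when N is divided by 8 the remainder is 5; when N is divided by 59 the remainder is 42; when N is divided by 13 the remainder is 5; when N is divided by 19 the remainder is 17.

From N ≡ 5 (mod 8) write N = 5 + 8t. Substituting into N ≡ 42 (mod 59) gives 8t ≡ 37 (mod 59), and since 8⁻¹ ≡ 37 (mod 59), t ≡ 12. Hence N ≡ 5 + 8·12 = 101 (mod 472).
From N ≡ 101 (mod 472) write N = 101 + 472t. Substituting into N ≡ 5 (mod 13) gives 472t ≡ 8 (mod 13), and since 4⁻¹ ≡ 10 (mod 13), t ≡ 2. Hence N ≡ 101 + 472·2 = 1045 (mod 6136).
From N ≡ 1045 (mod 6136) write N = 1045 + 6136t. Substituting into N ≡ 17 (mod 19) gives 6136t ≡ 17 (mod 19), and since 18⁻¹ ≡ 18 (mod 19), t ≡ 2. Hence N ≡ 1045 + 6136·2 = 13317 (mod 116584).

13317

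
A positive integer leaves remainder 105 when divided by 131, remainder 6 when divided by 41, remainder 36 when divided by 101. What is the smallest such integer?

43466

The moduli are pairwise coprime; N = 131·41·101 = 542471.
N/131 = 4141; 4141 ≡ 80 (mod 131); 80·113 ≡ 1, so inverse 113.
N/41 = 13231; 13231 ≡ 29 (mod 41); 29·17 ≡ 1, so inverse 17.
N/101 = 5371; 5371 ≡ 18 (mod 101); 18·73 ≡ 1, so inverse 73.
x ≡ 105·4141·113 + 6·13231·17 + 36·5371·73 = 64597515.
64597515 mod 542471 = 43466.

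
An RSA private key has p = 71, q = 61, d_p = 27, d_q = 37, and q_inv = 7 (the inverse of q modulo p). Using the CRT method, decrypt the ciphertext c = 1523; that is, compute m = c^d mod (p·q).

1653

m₁ = c^(d_p) mod p: c ≡ 32 (mod 71), and 32^27 mod 71 = 20.
m₂ = c^(d_q) mod q: c ≡ 59 (mod 61), and 59^37 mod 61 = 6.
h = q_inv·(m₁ − m₂) mod p = 7·(20 − 6) mod 71 = 27.
m = m₂ + h·q = 6 + 27·61 = 1653.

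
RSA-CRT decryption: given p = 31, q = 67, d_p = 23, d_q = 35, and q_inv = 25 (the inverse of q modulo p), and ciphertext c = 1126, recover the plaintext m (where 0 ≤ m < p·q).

169

m₁ = c^(d_p) mod p: c ≡ 10 (mod 31), and 10^23 mod 31 = 14.
m₂ = c^(d_q) mod q: c ≡ 54 (mod 67), and 54^35 mod 67 = 35.
h = q_inv·(m₁ − m₂) mod p = 25·(14 − 35) mod 31 = 2.
m = m₂ + h·q = 35 + 2·67 = 169.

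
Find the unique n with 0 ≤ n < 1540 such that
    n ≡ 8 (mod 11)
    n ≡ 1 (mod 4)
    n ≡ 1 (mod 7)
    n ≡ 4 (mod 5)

1009

Combine the congruences pairwise.
From n ≡ 8 (mod 11) write n = 8 + 11t. Substituting into n ≡ 1 (mod 4) gives 11t ≡ 1 (mod 4), and since 3⁻¹ ≡ 3 (mod 4), t ≡ 3. Hence n ≡ 8 + 11·3 = 41 (mod 44).
From n ≡ 41 (mod 44) write n = 41 + 44t. Substituting into n ≡ 1 (mod 7) gives 44t ≡ 2 (mod 7), and since 2⁻¹ ≡ 4 (mod 7), t ≡ 1. Hence n ≡ 41 + 44·1 = 85 (mod 308).
From n ≡ 85 (mod 308) write n = 85 + 308t. Substituting into n ≡ 4 (mod 5) gives 308t ≡ 4 (mod 5), and since 3⁻¹ ≡ 2 (mod 5), t ≡ 3. Hence n ≡ 85 + 308·3 = 1009 (mod 1540).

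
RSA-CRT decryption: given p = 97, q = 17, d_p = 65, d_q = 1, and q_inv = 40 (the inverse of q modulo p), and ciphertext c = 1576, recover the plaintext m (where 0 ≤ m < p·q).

m₁ = c^(d_p) mod p: c ≡ 24 (mod 97), and 24^65 mod 97 = 9.
m₂ = c^(d_q) mod q: c ≡ 12 (mod 17), and 12^1 mod 17 = 12.
h = q_inv·(m₁ − m₂) mod p = 40·(9 − 12) mod 97 = 74.
m = m₂ + h·q = 12 + 74·17 = 1270.

1270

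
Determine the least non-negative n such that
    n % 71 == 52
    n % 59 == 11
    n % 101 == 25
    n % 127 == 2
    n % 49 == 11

692862853

The moduli are pairwise coprime; M = 71·59·101·127·49 = 2632882847.
M/71 = 37082857; 37082857 ≡ 54 (mod 71); 54·25 ≡ 1, so inverse 25.
M/59 = 44625133; 44625133 ≡ 11 (mod 59); 11·43 ≡ 1, so inverse 43.
M/101 = 26068147; 26068147 ≡ 47 (mod 101); 47·43 ≡ 1, so inverse 43.
M/127 = 20731361; 20731361 ≡ 8 (mod 127); 8·16 ≡ 1, so inverse 16.
M/49 = 53732303; 53732303 ≡ 30 (mod 49); 30·18 ≡ 1, so inverse 18.
n ≡ 52·37082857·25 + 11·44625133·43 + 25·26068147·43 + 2·20731361·16 + 11·53732303·18 = 108641059580.
108641059580 mod 2632882847 = 692862853.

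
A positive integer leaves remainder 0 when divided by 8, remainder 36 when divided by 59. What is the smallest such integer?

From k ≡ 0 (mod 8) write k = 0 + 8t. Substituting into k ≡ 36 (mod 59) gives 8t ≡ 36 (mod 59), and since 8⁻¹ ≡ 37 (mod 59), t ≡ 34. Hence k ≡ 0 + 8·34 = 272 (mod 472).

272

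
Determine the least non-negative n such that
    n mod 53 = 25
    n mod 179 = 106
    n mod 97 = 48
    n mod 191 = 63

128708087

From n ≡ 25 (mod 53) write n = 25 + 53t. Substituting into n ≡ 106 (mod 179) gives 53t ≡ 81 (mod 179), and since 53⁻¹ ≡ 152 (mod 179), t ≡ 140. Hence n ≡ 25 + 53·140 = 7445 (mod 9487).
From n ≡ 7445 (mod 9487) write n = 7445 + 9487t. Substituting into n ≡ 48 (mod 97) gives 9487t ≡ 72 (mod 97), and since 78⁻¹ ≡ 51 (mod 97), t ≡ 83. Hence n ≡ 7445 + 9487·83 = 794866 (mod 920239).
From n ≡ 794866 (mod 920239) write n = 794866 + 920239t. Substituting into n ≡ 63 (mod 191) gives 920239t ≡ 139 (mod 191), and since 1⁻¹ ≡ 1 (mod 191), t ≡ 139. Hence n ≡ 794866 + 920239·139 = 128708087 (mod 175765649).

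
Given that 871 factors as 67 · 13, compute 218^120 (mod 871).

14

Mod 67: 218 ≡ 17; by Fermat, exponent reduces to 120 mod 66 = 54; 17^54 ≡ 14 (mod 67).
Mod 13: 218 ≡ 10; since 12 | 120, by Fermat 10^120 ≡ 1 (mod 13).
Combine by CRT: x ≡ 14 (mod 67), x ≡ 1 (mod 13) ⇒ x ≡ 14 (mod 871).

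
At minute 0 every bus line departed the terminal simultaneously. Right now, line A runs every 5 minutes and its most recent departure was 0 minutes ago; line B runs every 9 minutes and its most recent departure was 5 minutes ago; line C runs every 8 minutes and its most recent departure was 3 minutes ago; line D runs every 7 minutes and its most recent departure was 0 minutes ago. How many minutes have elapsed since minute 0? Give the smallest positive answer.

1715

The moduli are pairwise coprime; N = 5·9·8·7 = 2520.
N/5 = 504; 504 ≡ 4 (mod 5); 4·4 ≡ 1, so inverse 4.
N/9 = 280; 280 ≡ 1 (mod 9), inverse 1.
N/8 = 315; 315 ≡ 3 (mod 8); 3·3 ≡ 1, so inverse 3.
N/7 = 360; 360 ≡ 3 (mod 7); 3·5 ≡ 1, so inverse 5.
t ≡ 0·504·4 + 5·280·1 + 3·315·3 + 0·360·5 = 4235.
4235 mod 2520 = 1715.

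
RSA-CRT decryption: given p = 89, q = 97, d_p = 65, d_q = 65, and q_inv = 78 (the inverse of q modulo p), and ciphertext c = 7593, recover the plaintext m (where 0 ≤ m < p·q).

m₁ = c^(d_p) mod p: c ≡ 28 (mod 89), and 28^65 mod 89 = 56.
m₂ = c^(d_q) mod q: c ≡ 27 (mod 97), and 27^65 mod 97 = 27.
h = q_inv·(m₁ − m₂) mod p = 78·(56 − 27) mod 89 = 37.
m = m₂ + h·q = 27 + 37·97 = 3616.

3616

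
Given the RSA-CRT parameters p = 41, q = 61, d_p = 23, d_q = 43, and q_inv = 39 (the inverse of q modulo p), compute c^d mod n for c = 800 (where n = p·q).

1348

m₁ = c^(d_p) mod p: c ≡ 21 (mod 41), and 21^23 mod 41 = 36.
m₂ = c^(d_q) mod q: c ≡ 7 (mod 61), and 7^43 mod 61 = 6.
h = q_inv·(m₁ − m₂) mod p = 39·(36 − 6) mod 41 = 22.
m = m₂ + h·q = 6 + 22·61 = 1348.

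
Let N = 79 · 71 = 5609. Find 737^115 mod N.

Mod 79: 737 ≡ 26; by Fermat, exponent reduces to 115 mod 78 = 37; 26^37 ≡ 9 (mod 79).
Mod 71: 737 ≡ 27; by Fermat, exponent reduces to 115 mod 70 = 45; 27^45 ≡ 45 (mod 71).
Combine by CRT: x ≡ 9 (mod 79), x ≡ 45 (mod 71) ⇒ x ≡ 3169 (mod 5609).

3169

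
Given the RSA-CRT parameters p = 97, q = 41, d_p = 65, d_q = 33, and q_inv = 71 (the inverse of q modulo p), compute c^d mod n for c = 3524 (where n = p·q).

3739

m₁ = c^(d_p) mod p: c ≡ 32 (mod 97), and 32^65 mod 97 = 53.
m₂ = c^(d_q) mod q: c ≡ 39 (mod 41), and 39^33 mod 41 = 8.
h = q_inv·(m₁ − m₂) mod p = 71·(53 − 8) mod 97 = 91.
m = m₂ + h·q = 8 + 91·41 = 3739.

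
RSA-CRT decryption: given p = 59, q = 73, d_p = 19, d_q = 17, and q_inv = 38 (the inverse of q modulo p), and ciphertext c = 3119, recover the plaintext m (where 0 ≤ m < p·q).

3864

m₁ = c^(d_p) mod p: c ≡ 51 (mod 59), and 51^19 mod 59 = 29.
m₂ = c^(d_q) mod q: c ≡ 53 (mod 73), and 53^17 mod 73 = 68.
h = q_inv·(m₁ − m₂) mod p = 38·(29 − 68) mod 59 = 52.
m = m₂ + h·q = 68 + 52·73 = 3864.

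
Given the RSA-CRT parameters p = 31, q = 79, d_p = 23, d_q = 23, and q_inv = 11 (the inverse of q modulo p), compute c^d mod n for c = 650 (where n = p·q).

1642

m₁ = c^(d_p) mod p: c ≡ 30 (mod 31), and 30^23 mod 31 = 30.
m₂ = c^(d_q) mod q: c ≡ 18 (mod 79), and 18^23 mod 79 = 62.
h = q_inv·(m₁ − m₂) mod p = 11·(30 − 62) mod 31 = 20.
m = m₂ + h·q = 62 + 20·79 = 1642.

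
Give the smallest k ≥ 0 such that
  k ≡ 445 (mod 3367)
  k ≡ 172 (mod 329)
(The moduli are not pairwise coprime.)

17280

gcd(3367, 329) = 7 and 7 | (172 − 445), so the pair is consistent; merging gives k ≡ 17280 (mod 158249), where 158249 = lcm(3367, 329).
The solution is unique modulo lcm(3367, 329) = 158249.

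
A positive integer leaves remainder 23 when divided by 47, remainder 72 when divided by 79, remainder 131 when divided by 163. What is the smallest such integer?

103799

The moduli are pairwise coprime; N = 47·79·163 = 605219.
N/47 = 12877; 12877 ≡ 46 (mod 47); 46·46 ≡ 1, so inverse 46.
N/79 = 7661; 7661 ≡ 77 (mod 79); 77·39 ≡ 1, so inverse 39.
N/163 = 3713; 3713 ≡ 127 (mod 163); 127·86 ≡ 1, so inverse 86.
t ≡ 23·12877·46 + 72·7661·39 + 131·3713·86 = 76966612.
76966612 mod 605219 = 103799.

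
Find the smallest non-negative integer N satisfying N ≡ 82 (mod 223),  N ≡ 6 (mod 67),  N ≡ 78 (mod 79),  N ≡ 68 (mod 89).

24643812

The moduli are pairwise coprime; M = 223·67·79·89 = 105050171.
M/223 = 471077; 471077 ≡ 101 (mod 223); 101·53 ≡ 1, so inverse 53.
M/67 = 1567913; 1567913 ≡ 46 (mod 67); 46·51 ≡ 1, so inverse 51.
M/79 = 1329749; 1329749 ≡ 21 (mod 79); 21·64 ≡ 1, so inverse 64.
M/89 = 1180339; 1180339 ≡ 21 (mod 89); 21·17 ≡ 1, so inverse 17.
N ≡ 82·471077·53 + 6·1567913·51 + 78·1329749·64 + 68·1180339·17 = 10529660912.
10529660912 mod 105050171 = 24643812.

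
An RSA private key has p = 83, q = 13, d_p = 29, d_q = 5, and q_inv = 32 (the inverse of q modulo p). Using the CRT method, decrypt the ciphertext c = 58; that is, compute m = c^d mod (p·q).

574

m₁ = c^(d_p) mod p: c ≡ 58 (mod 83), and 58^29 mod 83 = 76.
m₂ = c^(d_q) mod q: c ≡ 6 (mod 13), and 6^5 mod 13 = 2.
h = q_inv·(m₁ − m₂) mod p = 32·(76 − 2) mod 83 = 44.
m = m₂ + h·q = 2 + 44·13 = 574.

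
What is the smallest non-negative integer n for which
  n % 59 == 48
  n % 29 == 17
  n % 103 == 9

141943

The moduli are pairwise coprime; M = 59·29·103 = 176233.
M/59 = 2987; 2987 ≡ 37 (mod 59); 37·8 ≡ 1, so inverse 8.
M/29 = 6077; 6077 ≡ 16 (mod 29); 16·20 ≡ 1, so inverse 20.
M/103 = 1711; 1711 ≡ 63 (mod 103); 63·18 ≡ 1, so inverse 18.
n ≡ 48·2987·8 + 17·6077·20 + 9·1711·18 = 3490370.
3490370 mod 176233 = 141943.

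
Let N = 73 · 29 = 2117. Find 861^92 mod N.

Mod 73: 861 ≡ 58; by Fermat, exponent reduces to 92 mod 72 = 20; 58^20 ≡ 57 (mod 73).
Mod 29: 861 ≡ 20; by Fermat, exponent reduces to 92 mod 28 = 8; 20^8 ≡ 20 (mod 29).
Combine by CRT: x ≡ 57 (mod 73), x ≡ 20 (mod 29) ⇒ x ≡ 1006 (mod 2117).

1006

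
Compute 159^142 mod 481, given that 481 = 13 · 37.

Mod 13: 159 ≡ 3; by Fermat, exponent reduces to 142 mod 12 = 10; 3^10 ≡ 3 (mod 13).
Mod 37: 159 ≡ 11; by Fermat, exponent reduces to 142 mod 36 = 34; 11^34 ≡ 26 (mod 37).
Combine by CRT: x ≡ 3 (mod 13), x ≡ 26 (mod 37) ⇒ x ≡ 211 (mod 481).

211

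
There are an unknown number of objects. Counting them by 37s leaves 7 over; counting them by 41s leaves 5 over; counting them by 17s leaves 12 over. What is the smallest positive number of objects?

From N ≡ 7 (mod 37) write N = 7 + 37t. Substituting into N ≡ 5 (mod 41) gives 37t ≡ 39 (mod 41), and since 37⁻¹ ≡ 10 (mod 41), t ≡ 21. Hence N ≡ 7 + 37·21 = 784 (mod 1517).
From N ≡ 784 (mod 1517) write N = 784 + 1517t. Substituting into N ≡ 12 (mod 17) gives 1517t ≡ 10 (mod 17), and since 4⁻¹ ≡ 13 (mod 17), t ≡ 11. Hence N ≡ 784 + 1517·11 = 17471 (mod 25789).

17471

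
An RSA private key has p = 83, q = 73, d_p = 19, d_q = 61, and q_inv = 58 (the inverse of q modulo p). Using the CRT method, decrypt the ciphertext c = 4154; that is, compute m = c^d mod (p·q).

m₁ = c^(d_p) mod p: c ≡ 4 (mod 83), and 4^19 mod 83 = 31.
m₂ = c^(d_q) mod q: c ≡ 66 (mod 73), and 66^61 mod 73 = 7.
h = q_inv·(m₁ − m₂) mod p = 58·(31 − 7) mod 83 = 64.
m = m₂ + h·q = 7 + 64·73 = 4679.

4679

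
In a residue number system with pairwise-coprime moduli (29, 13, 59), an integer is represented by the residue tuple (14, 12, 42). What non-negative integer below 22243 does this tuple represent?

17211

The moduli are pairwise coprime; N = 29·13·59 = 22243.
N/29 = 767; 767 ≡ 13 (mod 29); 13·9 ≡ 1, so inverse 9.
N/13 = 1711; 1711 ≡ 8 (mod 13); 8·5 ≡ 1, so inverse 5.
N/59 = 377; 377 ≡ 23 (mod 59); 23·18 ≡ 1, so inverse 18.
x ≡ 14·767·9 + 12·1711·5 + 42·377·18 = 484314.
484314 mod 22243 = 17211.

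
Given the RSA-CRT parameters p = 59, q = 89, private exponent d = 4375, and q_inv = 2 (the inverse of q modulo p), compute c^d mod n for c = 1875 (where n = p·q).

2018

d_p = d mod (p−1) = 4375 mod 58 = 25; d_q = d mod (q−1) = 63.
m₁ = c^(d_p) mod p: c ≡ 46 (mod 59), and 46^25 mod 59 = 12.
m₂ = c^(d_q) mod q: c ≡ 6 (mod 89), and 6^63 mod 89 = 60.
h = q_inv·(m₁ − m₂) mod p = 2·(12 − 60) mod 59 = 22.
m = m₂ + h·q = 60 + 22·89 = 2018.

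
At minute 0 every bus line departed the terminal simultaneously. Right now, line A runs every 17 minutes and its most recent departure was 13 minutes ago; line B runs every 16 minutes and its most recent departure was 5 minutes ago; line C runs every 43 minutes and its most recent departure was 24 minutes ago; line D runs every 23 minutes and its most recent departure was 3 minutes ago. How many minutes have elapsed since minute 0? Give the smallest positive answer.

31973

The moduli are pairwise coprime; N = 17·16·43·23 = 269008.
N/17 = 15824; 15824 ≡ 14 (mod 17); 14·11 ≡ 1, so inverse 11.
N/16 = 16813; 16813 ≡ 13 (mod 16); 13·5 ≡ 1, so inverse 5.
N/43 = 6256; 6256 ≡ 21 (mod 43); 21·41 ≡ 1, so inverse 41.
N/23 = 11696; 11696 ≡ 12 (mod 23); 12·2 ≡ 1, so inverse 2.
t ≡ 13·15824·11 + 5·16813·5 + 24·6256·41 + 3·11696·2 = 8909237.
8909237 mod 269008 = 31973.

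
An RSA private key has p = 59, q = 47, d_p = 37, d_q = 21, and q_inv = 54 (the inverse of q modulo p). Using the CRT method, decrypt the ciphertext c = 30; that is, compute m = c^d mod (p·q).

m₁ = c^(d_p) mod p: c ≡ 30 (mod 59), and 30^37 mod 59 = 56.
m₂ = c^(d_q) mod q: c ≡ 30 (mod 47), and 30^21 mod 47 = 20.
h = q_inv·(m₁ − m₂) mod p = 54·(56 − 20) mod 59 = 56.
m = m₂ + h·q = 20 + 56·47 = 2652.

2652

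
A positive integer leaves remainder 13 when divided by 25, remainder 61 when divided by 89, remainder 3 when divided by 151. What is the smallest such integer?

261988

The moduli are pairwise coprime; N = 25·89·151 = 335975.
N/25 = 13439; 13439 ≡ 14 (mod 25); 14·9 ≡ 1, so inverse 9.
N/89 = 3775; 3775 ≡ 37 (mod 89); 37·77 ≡ 1, so inverse 77.
N/151 = 2225; 2225 ≡ 111 (mod 151); 111·117 ≡ 1, so inverse 117.
t ≡ 13·13439·9 + 61·3775·77 + 3·2225·117 = 20084513.
20084513 mod 335975 = 261988.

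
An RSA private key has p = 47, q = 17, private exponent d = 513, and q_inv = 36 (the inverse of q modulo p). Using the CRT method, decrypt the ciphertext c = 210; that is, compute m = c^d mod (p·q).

584

d_p = d mod (p−1) = 513 mod 46 = 7; d_q = d mod (q−1) = 1.
m₁ = c^(d_p) mod p: c ≡ 22 (mod 47), and 22^7 mod 47 = 20.
m₂ = c^(d_q) mod q: c ≡ 6 (mod 17), and 6^1 mod 17 = 6.
h = q_inv·(m₁ − m₂) mod p = 36·(20 − 6) mod 47 = 34.
m = m₂ + h·q = 6 + 34·17 = 584.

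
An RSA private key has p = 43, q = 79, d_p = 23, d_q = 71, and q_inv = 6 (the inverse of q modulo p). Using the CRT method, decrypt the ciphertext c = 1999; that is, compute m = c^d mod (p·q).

2505

m₁ = c^(d_p) mod p: c ≡ 21 (mod 43), and 21^23 mod 43 = 11.
m₂ = c^(d_q) mod q: c ≡ 24 (mod 79), and 24^71 mod 79 = 56.
h = q_inv·(m₁ − m₂) mod p = 6·(11 − 56) mod 43 = 31.
m = m₂ + h·q = 56 + 31·79 = 2505.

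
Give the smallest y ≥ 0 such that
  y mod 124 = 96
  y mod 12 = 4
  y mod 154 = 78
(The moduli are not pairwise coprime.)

2080

Combine the congruences pairwise.
gcd(124, 12) = 4 and 4 | (4 − 96), so the pair is consistent; merging gives y ≡ 220 (mod 372), where 372 = lcm(124, 12).
gcd(372, 154) = 2 and 2 | (78 − 220), so the pair is consistent; merging gives y ≡ 2080 (mod 28644), where 28644 = lcm(372, 154).
The solution is unique modulo lcm(124, 12, 154) = 28644.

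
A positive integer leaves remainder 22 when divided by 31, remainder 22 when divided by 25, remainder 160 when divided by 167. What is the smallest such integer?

114722

From x ≡ 22 (mod 31) write x = 22 + 31t. Substituting into x ≡ 22 (mod 25) gives 31t ≡ 0 (mod 25), and since 6⁻¹ ≡ 21 (mod 25), t ≡ 0. Hence x ≡ 22 + 31·0 = 22 (mod 775).
From x ≡ 22 (mod 775) write x = 22 + 775t. Substituting into x ≡ 160 (mod 167) gives 775t ≡ 138 (mod 167), and since 107⁻¹ ≡ 64 (mod 167), t ≡ 148. Hence x ≡ 22 + 775·148 = 114722 (mod 129425).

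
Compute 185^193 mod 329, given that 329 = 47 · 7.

10

Mod 47: 185 ≡ 44; by Fermat, exponent reduces to 193 mod 46 = 9; 44^9 ≡ 10 (mod 47).
Mod 7: 185 ≡ 3; by Fermat, exponent reduces to 193 mod 6 = 1; 3^1 ≡ 3 (mod 7).
Combine by CRT: x ≡ 10 (mod 47), x ≡ 3 (mod 7) ⇒ x ≡ 10 (mod 329).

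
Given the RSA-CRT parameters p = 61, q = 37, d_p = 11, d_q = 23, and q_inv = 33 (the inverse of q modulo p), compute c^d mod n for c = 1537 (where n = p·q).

m₁ = c^(d_p) mod p: c ≡ 12 (mod 61), and 12^11 mod 61 = 15.
m₂ = c^(d_q) mod q: c ≡ 20 (mod 37), and 20^23 mod 37 = 19.
h = q_inv·(m₁ − m₂) mod p = 33·(15 − 19) mod 61 = 51.
m = m₂ + h·q = 19 + 51·37 = 1906.

1906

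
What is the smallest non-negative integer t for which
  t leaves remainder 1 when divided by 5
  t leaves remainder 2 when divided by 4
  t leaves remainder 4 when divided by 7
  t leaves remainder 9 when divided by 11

From t ≡ 1 (mod 5) write t = 1 + 5s. Substituting into t ≡ 2 (mod 4) gives 5s ≡ 1 (mod 4), and since 1⁻¹ ≡ 1 (mod 4), s ≡ 1. Hence t ≡ 1 + 5·1 = 6 (mod 20).
From t ≡ 6 (mod 20) write t = 6 + 20s. Substituting into t ≡ 4 (mod 7) gives 20s ≡ 5 (mod 7), and since 6⁻¹ ≡ 6 (mod 7), s ≡ 2. Hence t ≡ 6 + 20·2 = 46 (mod 140).
From t ≡ 46 (mod 140) write t = 46 + 140s. Substituting into t ≡ 9 (mod 11) gives 140s ≡ 7 (mod 11), and since 8⁻¹ ≡ 7 (mod 11), s ≡ 5. Hence t ≡ 46 + 140·5 = 746 (mod 1540).

746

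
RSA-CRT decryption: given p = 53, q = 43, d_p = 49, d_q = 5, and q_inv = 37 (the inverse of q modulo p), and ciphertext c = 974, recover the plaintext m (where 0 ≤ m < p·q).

m₁ = c^(d_p) mod p: c ≡ 20 (mod 53), and 20^49 mod 53 = 35.
m₂ = c^(d_q) mod q: c ≡ 28 (mod 43), and 28^5 mod 43 = 5.
h = q_inv·(m₁ − m₂) mod p = 37·(35 − 5) mod 53 = 50.
m = m₂ + h·q = 5 + 50·43 = 2155.

2155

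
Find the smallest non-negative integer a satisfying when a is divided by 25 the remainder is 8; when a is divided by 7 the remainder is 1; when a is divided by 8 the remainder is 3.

883

The moduli are pairwise coprime; N = 25·7·8 = 1400.
N/25 = 56; 56 ≡ 6 (mod 25); 6·21 ≡ 1, so inverse 21.
N/7 = 200; 200 ≡ 4 (mod 7); 4·2 ≡ 1, so inverse 2.
N/8 = 175; 175 ≡ 7 (mod 8); 7·7 ≡ 1, so inverse 7.
a ≡ 8·56·21 + 1·200·2 + 3·175·7 = 13483.
13483 mod 1400 = 883.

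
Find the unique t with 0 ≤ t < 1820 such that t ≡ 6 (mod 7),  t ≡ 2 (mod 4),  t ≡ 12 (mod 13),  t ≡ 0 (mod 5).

90

Combine the congruences pairwise.
From t ≡ 6 (mod 7) write t = 6 + 7s. Substituting into t ≡ 2 (mod 4) gives 7s ≡ 0 (mod 4), and since 3⁻¹ ≡ 3 (mod 4), s ≡ 0. Hence t ≡ 6 + 7·0 = 6 (mod 28).
From t ≡ 6 (mod 28) write t = 6 + 28s. Substituting into t ≡ 12 (mod 13) gives 28s ≡ 6 (mod 13), and since 2⁻¹ ≡ 7 (mod 13), s ≡ 3. Hence t ≡ 6 + 28·3 = 90 (mod 364).
From t ≡ 90 (mod 364) write t = 90 + 364s. Substituting into t ≡ 0 (mod 5) gives 364s ≡ 0 (mod 5), and since 4⁻¹ ≡ 4 (mod 5), s ≡ 0. Hence t ≡ 90 + 364·0 = 90 (mod 1820).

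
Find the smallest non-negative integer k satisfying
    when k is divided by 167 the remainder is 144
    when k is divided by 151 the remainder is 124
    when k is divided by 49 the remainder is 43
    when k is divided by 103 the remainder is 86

17645531

The moduli are pairwise coprime; N = 167·151·49·103 = 127270199.
N/167 = 762097; 762097 ≡ 76 (mod 167); 76·11 ≡ 1, so inverse 11.
N/151 = 842849; 842849 ≡ 118 (mod 151); 118·32 ≡ 1, so inverse 32.
N/49 = 2597351; 2597351 ≡ 8 (mod 49); 8·43 ≡ 1, so inverse 43.
N/103 = 1235633; 1235633 ≡ 45 (mod 103); 45·87 ≡ 1, so inverse 87.
k ≡ 144·762097·11 + 124·842849·32 + 43·2597351·43 + 86·1235633·87 = 18599094585.
18599094585 mod 127270199 = 17645531.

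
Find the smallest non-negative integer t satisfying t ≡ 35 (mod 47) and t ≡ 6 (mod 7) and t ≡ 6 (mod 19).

From t ≡ 35 (mod 47) write t = 35 + 47s. Substituting into t ≡ 6 (mod 7) gives 47s ≡ 6 (mod 7), and since 5⁻¹ ≡ 3 (mod 7), s ≡ 4. Hence t ≡ 35 + 47·4 = 223 (mod 329).
From t ≡ 223 (mod 329) write t = 223 + 329s. Substituting into t ≡ 6 (mod 19) gives 329s ≡ 11 (mod 19), and since 6⁻¹ ≡ 16 (mod 19), s ≡ 5. Hence t ≡ 223 + 329·5 = 1868 (mod 6251).

1868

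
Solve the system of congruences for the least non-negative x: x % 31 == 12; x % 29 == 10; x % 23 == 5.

The moduli are pairwise coprime; N = 31·29·23 = 20677.
N/31 = 667; 667 ≡ 16 (mod 31); 16·2 ≡ 1, so inverse 2.
N/29 = 713; 713 ≡ 17 (mod 29); 17·12 ≡ 1, so inverse 12.
N/23 = 899; 899 ≡ 2 (mod 23); 2·12 ≡ 1, so inverse 12.
x ≡ 12·667·2 + 10·713·12 + 5·899·12 = 155508.
155508 mod 20677 = 10769.

10769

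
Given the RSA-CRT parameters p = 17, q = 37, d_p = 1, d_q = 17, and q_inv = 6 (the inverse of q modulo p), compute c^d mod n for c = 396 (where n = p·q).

158

m₁ = c^(d_p) mod p: c ≡ 5 (mod 17), and 5^1 mod 17 = 5.
m₂ = c^(d_q) mod q: c ≡ 26 (mod 37), and 26^17 mod 37 = 10.
h = q_inv·(m₁ − m₂) mod p = 6·(5 − 10) mod 17 = 4.
m = m₂ + h·q = 10 + 4·37 = 158.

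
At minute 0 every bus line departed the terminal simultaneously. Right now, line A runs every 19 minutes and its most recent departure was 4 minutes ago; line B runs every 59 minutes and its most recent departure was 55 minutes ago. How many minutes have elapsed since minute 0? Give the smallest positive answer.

From t ≡ 4 (mod 19) write t = 4 + 19s. Substituting into t ≡ 55 (mod 59) gives 19s ≡ 51 (mod 59), and since 19⁻¹ ≡ 28 (mod 59), s ≡ 12. Hence t ≡ 4 + 19·12 = 232 (mod 1121).

232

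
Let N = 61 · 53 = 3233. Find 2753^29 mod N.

2783

Mod 61: 2753 ≡ 8; 8^29 ≡ 38 (mod 61).
Mod 53: 2753 ≡ 50; 50^29 ≡ 27 (mod 53).
Combine by CRT: x ≡ 38 (mod 61), x ≡ 27 (mod 53) ⇒ x ≡ 2783 (mod 3233).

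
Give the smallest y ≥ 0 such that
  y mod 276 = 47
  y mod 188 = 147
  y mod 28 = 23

90575

Combine the congruences pairwise.
gcd(276, 188) = 4 and 4 | (147 − 47), so the pair is consistent; merging gives y ≡ 12743 (mod 12972), where 12972 = lcm(276, 188).
gcd(12972, 28) = 4 and 4 | (23 − 12743), so the pair is consistent; merging gives y ≡ 90575 (mod 90804), where 90804 = lcm(12972, 28).
The solution is unique modulo lcm(276, 188, 28) = 90804.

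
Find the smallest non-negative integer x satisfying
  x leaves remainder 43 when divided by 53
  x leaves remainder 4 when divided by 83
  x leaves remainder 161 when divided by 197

672719

The moduli are pairwise coprime; N = 53·83·197 = 866603.
N/53 = 16351; 16351 ≡ 27 (mod 53); 27·2 ≡ 1, so inverse 2.
N/83 = 10441; 10441 ≡ 66 (mod 83); 66·39 ≡ 1, so inverse 39.
N/197 = 4399; 4399 ≡ 65 (mod 197); 65·97 ≡ 1, so inverse 97.
x ≡ 43·16351·2 + 4·10441·39 + 161·4399·97 = 71734165.
71734165 mod 866603 = 672719.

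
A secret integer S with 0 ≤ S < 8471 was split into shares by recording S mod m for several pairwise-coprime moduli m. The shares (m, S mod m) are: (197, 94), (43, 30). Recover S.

7383

From S ≡ 94 (mod 197) write S = 94 + 197t. Substituting into S ≡ 30 (mod 43) gives 197t ≡ 22 (mod 43), and since 25⁻¹ ≡ 31 (mod 43), t ≡ 37. Hence S ≡ 94 + 197·37 = 7383 (mod 8471).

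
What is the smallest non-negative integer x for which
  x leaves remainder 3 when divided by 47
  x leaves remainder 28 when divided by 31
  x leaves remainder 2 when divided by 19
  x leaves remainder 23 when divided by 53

1463724

The moduli are pairwise coprime; N = 47·31·19·53 = 1467199.
N/47 = 31217; 31217 ≡ 9 (mod 47); 9·21 ≡ 1, so inverse 21.
N/31 = 47329; 47329 ≡ 23 (mod 31); 23·27 ≡ 1, so inverse 27.
N/19 = 77221; 77221 ≡ 5 (mod 19); 5·4 ≡ 1, so inverse 4.
N/53 = 27683; 27683 ≡ 17 (mod 53); 17·25 ≡ 1, so inverse 25.
x ≡ 3·31217·21 + 28·47329·27 + 2·77221·4 + 23·27683·25 = 54282888.
54282888 mod 1467199 = 1463724.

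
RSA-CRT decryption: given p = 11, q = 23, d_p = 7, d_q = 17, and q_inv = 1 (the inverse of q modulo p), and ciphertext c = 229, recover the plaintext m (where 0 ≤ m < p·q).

114

m₁ = c^(d_p) mod p: c ≡ 9 (mod 11), and 9^7 mod 11 = 4.
m₂ = c^(d_q) mod q: c ≡ 22 (mod 23), and 22^17 mod 23 = 22.
h = q_inv·(m₁ − m₂) mod p = 1·(4 − 22) mod 11 = 4.
m = m₂ + h·q = 22 + 4·23 = 114.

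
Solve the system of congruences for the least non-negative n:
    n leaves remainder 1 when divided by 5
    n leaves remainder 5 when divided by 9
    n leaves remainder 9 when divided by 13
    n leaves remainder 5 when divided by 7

From n ≡ 1 (mod 5) write n = 1 + 5t. Substituting into n ≡ 5 (mod 9) gives 5t ≡ 4 (mod 9), and since 5⁻¹ ≡ 2 (mod 9), t ≡ 8. Hence n ≡ 1 + 5·8 = 41 (mod 45).
From n ≡ 41 (mod 45) write n = 41 + 45t. Substituting into n ≡ 9 (mod 13) gives 45t ≡ 7 (mod 13), and since 6⁻¹ ≡ 11 (mod 13), t ≡ 12. Hence n ≡ 41 + 45·12 = 581 (mod 585).
From n ≡ 581 (mod 585) write n = 581 + 585t. Substituting into n ≡ 5 (mod 7) gives 585t ≡ 5 (mod 7), and since 4⁻¹ ≡ 2 (mod 7), t ≡ 3. Hence n ≡ 581 + 585·3 = 2336 (mod 4095).

2336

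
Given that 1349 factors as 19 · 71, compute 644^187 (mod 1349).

Mod 19: 644 ≡ 17; by Fermat, exponent reduces to 187 mod 18 = 7; 17^7 ≡ 5 (mod 19).
Mod 71: 644 ≡ 5; by Fermat, exponent reduces to 187 mod 70 = 47; 5^47 ≡ 25 (mod 71).
Combine by CRT: x ≡ 5 (mod 19), x ≡ 25 (mod 71) ⇒ x ≡ 309 (mod 1349).

309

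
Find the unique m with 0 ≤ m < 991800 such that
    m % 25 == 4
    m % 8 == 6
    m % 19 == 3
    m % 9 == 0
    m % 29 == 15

982854

From m ≡ 4 (mod 25) write m = 4 + 25t. Substituting into m ≡ 6 (mod 8) gives 25t ≡ 2 (mod 8), and since 1⁻¹ ≡ 1 (mod 8), t ≡ 2. Hence m ≡ 4 + 25·2 = 54 (mod 200).
From m ≡ 54 (mod 200) write m = 54 + 200t. Substituting into m ≡ 3 (mod 19) gives 200t ≡ 6 (mod 19), and since 10⁻¹ ≡ 2 (mod 19), t ≡ 12. Hence m ≡ 54 + 200·12 = 2454 (mod 3800).
From m ≡ 2454 (mod 3800) write m = 2454 + 3800t. Substituting into m ≡ 0 (mod 9) gives 3800t ≡ 3 (mod 9), and since 2⁻¹ ≡ 5 (mod 9), t ≡ 6. Hence m ≡ 2454 + 3800·6 = 25254 (mod 34200).
From m ≡ 25254 (mod 34200) write m = 25254 + 34200t. Substituting into m ≡ 15 (mod 29) gives 34200t ≡ 20 (mod 29), and since 9⁻¹ ≡ 13 (mod 29), t ≡ 28. Hence m ≡ 25254 + 34200·28 = 982854 (mod 991800).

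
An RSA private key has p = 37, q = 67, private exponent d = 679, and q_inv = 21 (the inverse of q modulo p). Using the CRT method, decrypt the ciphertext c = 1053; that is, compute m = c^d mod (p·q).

d_p = d mod (p−1) = 679 mod 36 = 31; d_q = d mod (q−1) = 19.
m₁ = c^(d_p) mod p: c ≡ 17 (mod 37), and 17^31 mod 37 = 2.
m₂ = c^(d_q) mod q: c ≡ 48 (mod 67), and 48^19 mod 67 = 28.
h = q_inv·(m₁ − m₂) mod p = 21·(2 − 28) mod 37 = 9.
m = m₂ + h·q = 28 + 9·67 = 631.

631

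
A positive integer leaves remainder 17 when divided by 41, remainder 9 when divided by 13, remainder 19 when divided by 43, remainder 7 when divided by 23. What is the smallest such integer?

38762

The moduli are pairwise coprime; N = 41·13·43·23 = 527137.
N/41 = 12857; 12857 ≡ 24 (mod 41); 24·12 ≡ 1, so inverse 12.
N/13 = 40549; 40549 ≡ 2 (mod 13); 2·7 ≡ 1, so inverse 7.
N/43 = 12259; 12259 ≡ 4 (mod 43); 4·11 ≡ 1, so inverse 11.
N/23 = 22919; 22919 ≡ 11 (mod 23); 11·21 ≡ 1, so inverse 21.
a ≡ 17·12857·12 + 9·40549·7 + 19·12259·11 + 7·22919·21 = 11108639.
11108639 mod 527137 = 38762.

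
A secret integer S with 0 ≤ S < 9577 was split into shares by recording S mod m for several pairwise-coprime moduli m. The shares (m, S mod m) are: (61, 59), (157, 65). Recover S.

From S ≡ 59 (mod 61) write S = 59 + 61t. Substituting into S ≡ 65 (mod 157) gives 61t ≡ 6 (mod 157), and since 61⁻¹ ≡ 139 (mod 157), t ≡ 49. Hence S ≡ 59 + 61·49 = 3048 (mod 9577).

3048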